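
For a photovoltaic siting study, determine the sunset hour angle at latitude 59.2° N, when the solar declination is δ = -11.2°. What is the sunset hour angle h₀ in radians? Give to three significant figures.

h₀ = 1.23 rad

cos h₀ = −tan ϕ · tan δ = −tan(+59.2°) × tan(-11.200°) = 0.3322, so h₀ = 1.2322 rad = 70.60°.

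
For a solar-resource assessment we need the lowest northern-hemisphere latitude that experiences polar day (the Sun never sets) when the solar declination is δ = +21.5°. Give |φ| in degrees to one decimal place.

Polar day requires cos H₀ = −tan φ tan δ ≤ −1, i.e. tan φ tan δ ≥ 1.
The boundary is |tan φ| · |tan δ| = 1, so |φ| = 90° − |δ| = 90° − 21.5° = 68.5° in the northern hemisphere.

|φ| = 68.5°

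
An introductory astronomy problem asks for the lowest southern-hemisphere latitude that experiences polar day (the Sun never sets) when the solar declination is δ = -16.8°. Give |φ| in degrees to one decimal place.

|φ| = 73.2°

Polar day requires cos H₀ = −tan φ tan δ ≤ −1, i.e. tan φ tan δ ≥ 1.
The boundary is |tan φ| · |tan δ| = 1, so |φ| = 90° − |δ| = 90° − 16.8° = 73.2° in the southern hemisphere.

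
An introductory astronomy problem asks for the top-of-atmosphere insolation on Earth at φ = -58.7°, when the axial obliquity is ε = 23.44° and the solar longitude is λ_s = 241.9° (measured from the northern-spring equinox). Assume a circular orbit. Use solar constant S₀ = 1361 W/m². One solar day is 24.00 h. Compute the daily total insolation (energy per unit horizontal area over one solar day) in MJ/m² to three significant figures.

39.4 MJ/m²

Solar declination: sin δ = sin ε · sin λ_s = sin 23.44° × sin 241.9° = -0.35090, so δ = -20.542°.
cos H₀ = −tan(-58.7°) tan(-20.542°) = -0.6163, H₀ = 2.2349 rad.
Bracket: H₀ sin φ sin δ + cos φ cos δ sin H₀ = 2.2349×-0.85446×-0.35090 + 0.51952×0.93641×0.78750 = 0.670090 + 0.383106 = 1.053196.
Q̄ = (S₀/π) × [bracket] = (1361/π) × 1.053196 = 456.27 W/m².
Daily total = Q̄ × 24.00 h × 3600 s/h = 456.27 × 24.00 × 3600 / 10⁶ = 39.42 MJ/m².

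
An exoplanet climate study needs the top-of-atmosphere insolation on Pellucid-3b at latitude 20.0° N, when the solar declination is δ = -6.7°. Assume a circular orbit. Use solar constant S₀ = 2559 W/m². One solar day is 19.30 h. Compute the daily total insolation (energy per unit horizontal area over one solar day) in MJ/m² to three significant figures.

cos H₀ = −tan(+20.0°) tan(-6.700°) = 0.0428, H₀ = 1.5280 rad.
Bracket: H₀ sin φ sin δ + cos φ cos δ sin H₀ = 1.5280×0.34202×-0.11667 + 0.93969×0.99317×0.99909 = -0.060973 + 0.932423 = 0.871450.
Q̄ = (S₀/π) × [bracket] = (2559/π) × 0.871450 = 709.84 W/m².
Daily total = Q̄ × 19.30 h × 3600 s/h = 709.84 × 19.30 × 3600 / 10⁶ = 49.32 MJ/m².

49.3 MJ/m²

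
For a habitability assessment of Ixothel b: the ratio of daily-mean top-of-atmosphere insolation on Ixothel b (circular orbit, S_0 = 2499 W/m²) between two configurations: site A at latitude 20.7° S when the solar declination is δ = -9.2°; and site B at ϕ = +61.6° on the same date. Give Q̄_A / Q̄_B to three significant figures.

Q̄_A / Q̄_B ≈ 3.76

— Configuration A (ϕ=-20.7°):
cos h₀ = −tan(-20.7°) tan(-9.200°) = -0.0612, h₀ = 1.6320 rad.
Bracket: h₀ sin ϕ sin δ + cos ϕ cos δ sin h₀ = 1.6320×-0.35347×-0.15988 + 0.93544×0.98714×0.99813 = 0.092229 + 0.921683 = 1.013912.
Q̄ = (S_0/π) × [bracket] = (2499/π) × 1.013912 = 806.52 W/m².
— Configuration B (ϕ=+61.6°):
cos h₀ = −tan(+61.6°) tan(-9.200°) = 0.2995, h₀ = 1.2666 rad.
Bracket: h₀ sin ϕ sin δ + cos ϕ cos δ sin h₀ = 1.2666×0.87965×-0.15988 + 0.47562×0.98714×0.95408 = -0.178133 + 0.447944 = 0.269811.
Q̄ = (S_0/π) × [bracket] = (2499/π) × 0.269811 = 214.62 W/m².
Ratio Q̄_A / Q̄_B = 806.52 / 214.62 = 3.758.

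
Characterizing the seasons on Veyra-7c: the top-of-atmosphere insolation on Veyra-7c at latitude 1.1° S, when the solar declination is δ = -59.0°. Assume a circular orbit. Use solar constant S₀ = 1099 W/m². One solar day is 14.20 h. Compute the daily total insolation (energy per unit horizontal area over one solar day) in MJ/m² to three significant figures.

9.68 MJ/m²

cos H₀ = −tan(-1.1°) tan(-59.000°) = -0.0320, H₀ = 1.6028 rad.
Bracket: H₀ sin φ sin δ + cos φ cos δ sin H₀ = 1.6028×-0.01920×-0.85717 + 0.99982×0.51504×0.99949 = 0.026378 + 0.514685 = 0.541063.
Q̄ = (S₀/π) × [bracket] = (1099/π) × 0.541063 = 189.28 W/m².
Daily total = Q̄ × 14.20 h × 3600 s/h = 189.28 × 14.20 × 3600 / 10⁶ = 9.676 MJ/m².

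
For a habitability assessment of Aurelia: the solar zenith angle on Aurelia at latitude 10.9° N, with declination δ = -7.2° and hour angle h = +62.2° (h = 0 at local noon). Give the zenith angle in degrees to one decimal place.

θ_z = 64.5°

cos θ_z = sin ϕ sin δ + cos ϕ cos δ cos h = -0.023700 + 0.454361 = 0.430661.
θ_z = arccos(0.430661) = 64.5°.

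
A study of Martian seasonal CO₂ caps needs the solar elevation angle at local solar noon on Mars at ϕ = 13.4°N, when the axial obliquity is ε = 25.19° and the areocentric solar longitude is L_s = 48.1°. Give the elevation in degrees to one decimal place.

sin δ = sin 25.19° × sin 48.1° = 0.31679, so δ = +18.469°.
At local noon the hour angle is zero, so the zenith angle equals |ϕ − δ| = |+13.4° − (+18.469°)| = 5.069°.
Elevation = 90° − 5.069° = 84.9°.

84.9°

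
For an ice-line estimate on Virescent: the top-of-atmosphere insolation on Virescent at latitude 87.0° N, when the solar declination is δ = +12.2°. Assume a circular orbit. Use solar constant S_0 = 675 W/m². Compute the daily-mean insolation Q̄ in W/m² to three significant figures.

Q̄ ≈ 142 W/m²

cos h₀ = −tan(+87.0°) tan(+12.200°) = -4.1255 ≤ −1 ⇒ polar day, h₀ = π.
Bracket: h₀ sin ϕ sin δ + cos ϕ cos δ sin h₀ = 3.1416×0.99863×0.21132 + 0.05234×0.97742×0.00000 = 0.662973 + 0.000000 = 0.662973.
Q̄ = (S_0/π) × [bracket] = (675/π) × 0.662973 = 142.4 W/m².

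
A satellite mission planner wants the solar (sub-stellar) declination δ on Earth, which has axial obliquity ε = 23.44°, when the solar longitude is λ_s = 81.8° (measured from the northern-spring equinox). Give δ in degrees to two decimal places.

δ = +23.19°

sin δ = sin ε · sin λ_s = sin 23.44° × sin 81.8° = 0.393722.
δ = arcsin(0.393722) = +23.19°.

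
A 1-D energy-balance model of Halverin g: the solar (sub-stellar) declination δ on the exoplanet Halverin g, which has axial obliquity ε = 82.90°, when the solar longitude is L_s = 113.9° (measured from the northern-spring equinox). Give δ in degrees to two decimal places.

sin δ = sin ε · sin L_s = sin 82.90° × sin 113.9° = 0.907243.
δ = arcsin(0.907243) = +65.13°.

δ = +65.13°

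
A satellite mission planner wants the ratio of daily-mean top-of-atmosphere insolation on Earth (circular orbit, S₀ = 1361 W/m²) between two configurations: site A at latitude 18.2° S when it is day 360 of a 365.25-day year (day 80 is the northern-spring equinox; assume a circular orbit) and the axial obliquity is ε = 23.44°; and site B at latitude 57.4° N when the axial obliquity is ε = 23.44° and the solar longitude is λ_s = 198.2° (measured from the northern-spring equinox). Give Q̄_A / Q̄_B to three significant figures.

— Configuration A (φ=-18.2°):
Solar longitude: λ_s = 360° × (360 − 80)/365.25 = 275.975°.
sin δ = sin 23.44° × sin 275.975° = -0.39563, so δ = -23.305°.
cos H₀ = −tan(-18.2°) tan(-23.305°) = -0.1416, H₀ = 1.7129 rad.
Bracket: H₀ sin φ sin δ + cos φ cos δ sin H₀ = 1.7129×-0.31233×-0.39563 + 0.94997×0.91841×0.98992 = 0.211658 + 0.863668 = 1.075326.
Q̄ = (S₀/π) × [bracket] = (1361/π) × 1.075326 = 465.85 W/m².
— Configuration B (φ=+57.4°):
Solar declination: sin δ = sin ε · sin λ_s = sin 23.44° × sin 198.2° = -0.12424, so δ = -7.137°.
cos H₀ = −tan(+57.4°) tan(-7.137°) = 0.1958, H₀ = 1.3737 rad.
Bracket: H₀ sin φ sin δ + cos φ cos δ sin H₀ = 1.3737×0.84245×-0.12424 + 0.53877×0.99225×0.98065 = -0.143780 + 0.524250 = 0.380470.
Q̄ = (S₀/π) × [bracket] = (1361/π) × 0.380470 = 164.83 W/m².
Ratio Q̄_A / Q̄_B = 465.85 / 164.83 = 2.826.

Q̄_A / Q̄_B ≈ 2.83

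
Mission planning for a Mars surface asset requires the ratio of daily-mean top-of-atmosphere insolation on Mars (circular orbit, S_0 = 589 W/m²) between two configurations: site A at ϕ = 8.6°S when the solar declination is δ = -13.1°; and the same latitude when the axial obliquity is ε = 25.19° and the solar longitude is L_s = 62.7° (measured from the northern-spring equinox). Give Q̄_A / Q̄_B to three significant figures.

— Configuration A (ϕ=-8.6°):
cos h₀ = −tan(-8.6°) tan(-13.100°) = -0.0352, h₀ = 1.6060 rad.
Bracket: h₀ sin ϕ sin δ + cos ϕ cos δ sin h₀ = 1.6060×-0.14954×-0.22665 + 0.98876×0.97398×0.99938 = 0.054433 + 0.962435 = 1.016868.
Q̄ = (S_0/π) × [bracket] = (589/π) × 1.016868 = 190.65 W/m².
— Configuration B (ϕ=-8.6°):
Solar declination: sin δ = sin ε · sin L_s = sin 25.19° × sin 62.7° = 0.37821, so δ = +22.223°.
cos h₀ = −tan(-8.6°) tan(+22.223°) = 0.0618, h₀ = 1.5090 rad.
Bracket: h₀ sin ϕ sin δ + cos ϕ cos δ sin h₀ = 1.5090×-0.14954×0.37821 + 0.98876×0.92572×0.99809 = -0.085345 + 0.913567 = 0.828222.
Q̄ = (S_0/π) × [bracket] = (589/π) × 0.828222 = 155.28 W/m².
Ratio Q̄_A / Q̄_B = 190.65 / 155.28 = 1.228.

Q̄_A / Q̄_B ≈ 1.23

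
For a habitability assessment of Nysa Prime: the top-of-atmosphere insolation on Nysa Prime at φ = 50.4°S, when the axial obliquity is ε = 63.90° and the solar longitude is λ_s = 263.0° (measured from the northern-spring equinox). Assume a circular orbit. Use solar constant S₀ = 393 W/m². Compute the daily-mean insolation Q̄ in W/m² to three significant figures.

Q̄ ≈ 270 W/m²

Solar declination: sin δ = sin ε · sin λ_s = sin 63.90° × sin 263.0° = -0.89133, so δ = -63.041°.
cos H₀ = −tan(-50.4°) tan(-63.041°) = -2.3766 ≤ −1 ⇒ polar day, H₀ = π.
Bracket: H₀ sin φ sin δ + cos φ cos δ sin H₀ = 3.1416×-0.77051×-0.89133 + 0.63742×0.45335×0.00000 = 2.157584 + 0.000000 = 2.157584.
Q̄ = (S₀/π) × [bracket] = (393/π) × 2.157584 = 269.9 W/m².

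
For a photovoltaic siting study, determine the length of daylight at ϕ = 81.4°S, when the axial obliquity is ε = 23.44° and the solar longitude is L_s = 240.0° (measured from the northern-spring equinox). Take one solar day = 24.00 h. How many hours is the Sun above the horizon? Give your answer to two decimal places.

Solar declination: sin δ = sin ε · sin L_s = sin 23.44° × sin 240.0° = -0.34449, so δ = -20.151°.
Sunrise equation: cos h₀ = −tan ϕ · tan δ = -2.4264 ≤ −1, so the Sun never sets (polar day) and h₀ = π.
Daylight = 2h₀/(2π) × 24.00 h = (3.1416/π) × 24.00 = 24.00 h.

24.00 h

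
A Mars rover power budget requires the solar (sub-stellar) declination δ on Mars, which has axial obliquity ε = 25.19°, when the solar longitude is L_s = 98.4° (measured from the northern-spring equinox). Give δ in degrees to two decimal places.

sin δ = sin ε · sin L_s = sin 25.19° × sin 98.4° = 0.421055.
δ = arcsin(0.421055) = +24.90°.

δ = +24.90°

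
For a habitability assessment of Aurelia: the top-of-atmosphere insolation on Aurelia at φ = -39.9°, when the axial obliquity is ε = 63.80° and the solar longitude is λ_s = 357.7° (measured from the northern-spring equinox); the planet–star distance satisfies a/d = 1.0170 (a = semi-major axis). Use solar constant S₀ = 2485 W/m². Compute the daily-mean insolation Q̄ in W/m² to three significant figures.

Solar declination: sin δ = sin ε · sin λ_s = sin 63.80° × sin 357.7° = -0.03601, so δ = -2.064°.
cos H₀ = −tan(-39.9°) tan(-2.064°) = -0.0301, H₀ = 1.6009 rad.
Bracket: H₀ sin φ sin δ + cos φ cos δ sin H₀ = 1.6009×-0.64145×-0.03601 + 0.76717×0.99935×0.99955 = 0.036979 + 0.766326 = 0.803305.
Inverse-square distance factor (a/d)² = 1.0170² = 1.034289.
Q̄ = (S₀/π) × 1.034289 × [bracket] = (2485/π) × 1.034289 × 0.803305 = 657.2 W/m².

Q̄ ≈ 657 W/m²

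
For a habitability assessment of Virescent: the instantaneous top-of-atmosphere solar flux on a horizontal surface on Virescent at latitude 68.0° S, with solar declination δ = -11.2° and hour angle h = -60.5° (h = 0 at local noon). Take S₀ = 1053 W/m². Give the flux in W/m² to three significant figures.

cos θ_z = sin φ sin δ + cos φ cos δ cos h = 0.180091 + 0.180952 = 0.361043.
Flux = S₀ · cos θ_z = 1053 × 0.361043 = 380.2 W/m².

380 W/m²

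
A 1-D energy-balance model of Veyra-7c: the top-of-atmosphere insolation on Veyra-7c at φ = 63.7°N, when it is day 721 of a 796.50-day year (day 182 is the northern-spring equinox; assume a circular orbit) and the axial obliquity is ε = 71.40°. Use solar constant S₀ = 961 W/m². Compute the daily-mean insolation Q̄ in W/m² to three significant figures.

Solar longitude: λ_s = 360° × (721 − 182)/796.50 = 243.616°.
sin δ = sin 71.40° × sin 243.616° = -0.84904, so δ = -58.108°.
cos H₀ = −tan(+63.7°) tan(-58.108°) = 3.2516 ≥ 1 ⇒ polar night, H₀ = 0 and Q̄ = 0.

Q̄ ≈ 0.00 W/m²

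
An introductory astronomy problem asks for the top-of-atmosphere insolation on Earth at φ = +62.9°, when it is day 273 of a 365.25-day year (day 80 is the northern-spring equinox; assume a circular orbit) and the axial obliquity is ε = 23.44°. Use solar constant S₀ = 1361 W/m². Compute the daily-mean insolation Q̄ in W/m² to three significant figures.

Solar longitude: λ_s = 360° × (273 − 80)/365.25 = 190.226°.
sin δ = sin 23.44° × sin 190.226° = -0.07062, so δ = -4.050°.
cos H₀ = −tan(+62.9°) tan(-4.050°) = 0.1383, H₀ = 1.4320 rad.
Bracket: H₀ sin φ sin δ + cos φ cos δ sin H₀ = 1.4320×0.89021×-0.07062 + 0.45554×0.99750×0.99038 = -0.090025 + 0.450030 = 0.360005.
Q̄ = (S₀/π) × [bracket] = (1361/π) × 0.360005 = 156.0 W/m².

Q̄ ≈ 156 W/m²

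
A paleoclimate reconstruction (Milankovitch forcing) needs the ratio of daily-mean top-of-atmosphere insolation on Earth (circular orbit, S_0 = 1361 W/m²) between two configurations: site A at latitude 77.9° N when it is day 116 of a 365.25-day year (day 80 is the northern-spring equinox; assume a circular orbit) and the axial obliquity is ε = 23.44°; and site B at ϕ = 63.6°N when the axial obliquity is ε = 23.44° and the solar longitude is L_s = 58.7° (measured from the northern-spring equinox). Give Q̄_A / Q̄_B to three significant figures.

Q̄_A / Q̄_B ≈ 0.700

— Configuration A (ϕ=+77.9°):
Solar longitude: L_s = 360° × (116 − 80)/365.25 = 35.483°.
sin δ = sin 23.44° × sin 35.483° = 0.23090, so δ = +13.350°.
cos h₀ = −tan(+77.9°) tan(+13.350°) = -1.1070 ≤ −1 ⇒ polar day, h₀ = π.
Bracket: h₀ sin ϕ sin δ + cos ϕ cos δ sin h₀ = 3.1416×0.97778×0.23090 + 0.20962×0.97298×0.00000 = 0.709277 + 0.000000 = 0.709277.
Q̄ = (S_0/π) × [bracket] = (1361/π) × 0.709277 = 307.27 W/m².
— Configuration B (ϕ=+63.6°):
Solar declination: sin δ = sin ε · sin L_s = sin 23.44° × sin 58.7° = 0.33989, so δ = +19.870°.
cos h₀ = −tan(+63.6°) tan(+19.870°) = -0.7281, h₀ = 2.3863 rad.
Bracket: h₀ sin ϕ sin δ + cos ϕ cos δ sin h₀ = 2.3863×0.89571×0.33989 + 0.44464×0.94046×0.68552 = 0.726492 + 0.286661 = 1.013153.
Q̄ = (S_0/π) × [bracket] = (1361/π) × 1.013153 = 438.92 W/m².
Ratio Q̄_A / Q̄_B = 307.27 / 438.92 = 0.7001.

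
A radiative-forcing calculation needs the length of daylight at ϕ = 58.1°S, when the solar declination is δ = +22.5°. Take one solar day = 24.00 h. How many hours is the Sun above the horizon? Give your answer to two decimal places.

cos h₀ = −tan ϕ · tan δ = −tan(-58.1°) × tan(+22.500°) = 0.6655, so h₀ = 0.8427 rad = 48.28°.
Daylight = 2h₀/(2π) × 24.00 h = (0.8427/π) × 24.00 = 6.44 h.

6.44 h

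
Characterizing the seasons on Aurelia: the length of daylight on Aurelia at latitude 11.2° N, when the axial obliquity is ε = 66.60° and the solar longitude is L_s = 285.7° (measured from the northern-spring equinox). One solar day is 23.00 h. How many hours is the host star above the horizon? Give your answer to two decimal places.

Solar declination: sin δ = sin ε · sin L_s = sin 66.60° × sin 285.7° = -0.88351, so δ = -62.069°.
cos h₀ = −tan ϕ · tan δ = −tan(+11.2°) × tan(-62.069°) = 0.3735, so h₀ = 1.1880 rad = 68.07°.
Daylight = 2h₀/(2π) × 23.00 h = (1.1880/π) × 23.00 = 8.70 h.

8.70 h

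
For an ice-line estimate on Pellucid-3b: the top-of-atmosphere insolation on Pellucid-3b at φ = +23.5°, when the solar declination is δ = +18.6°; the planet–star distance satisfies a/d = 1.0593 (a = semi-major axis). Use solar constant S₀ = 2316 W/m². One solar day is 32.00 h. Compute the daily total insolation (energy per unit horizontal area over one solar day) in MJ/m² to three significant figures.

cos H₀ = −tan(+23.5°) tan(+18.600°) = -0.1463, H₀ = 1.7177 rad.
Bracket: H₀ sin φ sin δ + cos φ cos δ sin H₀ = 1.7177×0.39875×0.31896 + 0.91706×0.94777×0.98924 = 0.218466 + 0.859810 = 1.078276.
Inverse-square distance factor (a/d)² = 1.0593² = 1.122116.
Q̄ = (S₀/π) × 1.122116 × [bracket] = (2316/π) × 1.122116 × 1.078276 = 891.98 W/m².
Daily total = Q̄ × 32.00 h × 3600 s/h = 891.98 × 32.00 × 3600 / 10⁶ = 102.8 MJ/m².

103 MJ/m²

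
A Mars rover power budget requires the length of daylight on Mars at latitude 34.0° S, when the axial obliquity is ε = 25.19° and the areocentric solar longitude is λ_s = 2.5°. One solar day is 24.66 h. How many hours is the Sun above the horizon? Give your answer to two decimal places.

12.23 h

sin δ = sin 25.19° × sin 2.5° = 0.01857, so δ = +1.064°.
cos H₀ = −tan φ · tan δ = −tan(-34.0°) × tan(+1.064°) = 0.0125, so H₀ = 1.5583 rad = 89.28°.
Daylight = 2H₀/(2π) × 24.66 h = (1.5583/π) × 24.66 = 12.23 h.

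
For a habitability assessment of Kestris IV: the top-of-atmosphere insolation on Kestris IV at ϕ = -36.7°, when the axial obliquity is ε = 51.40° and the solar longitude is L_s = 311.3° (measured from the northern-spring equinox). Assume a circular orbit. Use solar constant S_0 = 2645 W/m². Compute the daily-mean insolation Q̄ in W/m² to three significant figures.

Q̄ ≈ 1.09e+03 W/m²

Solar declination: sin δ = sin ε · sin L_s = sin 51.40° × sin 311.3° = -0.58713, so δ = -35.953°.
cos h₀ = −tan(-36.7°) tan(-35.953°) = -0.5406, h₀ = 2.1420 rad.
Bracket: h₀ sin ϕ sin δ + cos ϕ cos δ sin h₀ = 2.1420×-0.59763×-0.58713 + 0.80178×0.80949×0.84126 = 0.751599 + 0.546005 = 1.297604.
Q̄ = (S_0/π) × [bracket] = (2645/π) × 1.297604 = 1092 W/m².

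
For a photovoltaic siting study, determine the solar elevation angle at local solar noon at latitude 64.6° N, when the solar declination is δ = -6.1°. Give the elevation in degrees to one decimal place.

19.3°

At local noon the hour angle is zero, so the zenith angle equals |φ − δ| = |+64.6° − (-6.100°)| = 70.700°.
Elevation = 90° − 70.700° = 19.3°.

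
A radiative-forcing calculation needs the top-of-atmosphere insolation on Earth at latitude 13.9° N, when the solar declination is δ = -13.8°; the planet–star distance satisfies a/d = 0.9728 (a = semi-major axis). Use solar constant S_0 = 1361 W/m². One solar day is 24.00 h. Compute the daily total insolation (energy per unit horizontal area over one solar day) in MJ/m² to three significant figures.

30.3 MJ/m²

cos h₀ = −tan(+13.9°) tan(-13.800°) = 0.0608, h₀ = 1.5100 rad.
Bracket: h₀ sin ϕ sin δ + cos ϕ cos δ sin h₀ = 1.5100×0.24023×-0.23853 + 0.97072×0.97113×0.99815 = -0.086526 + 0.940951 = 0.854425.
Inverse-square distance factor (a/d)² = 0.9728² = 0.946340.
Q̄ = (S_0/π) × 0.946340 × [bracket] = (1361/π) × 0.946340 × 0.854425 = 350.29 W/m².
Daily total = Q̄ × 24.00 h × 3600 s/h = 350.29 × 24.00 × 3600 / 10⁶ = 30.27 MJ/m².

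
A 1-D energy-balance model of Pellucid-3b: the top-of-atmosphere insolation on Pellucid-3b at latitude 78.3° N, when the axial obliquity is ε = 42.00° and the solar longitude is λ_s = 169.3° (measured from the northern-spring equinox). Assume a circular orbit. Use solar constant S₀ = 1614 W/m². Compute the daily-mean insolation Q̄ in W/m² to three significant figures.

Q̄ ≈ 221 W/m²

Solar declination: sin δ = sin ε · sin λ_s = sin 42.00° × sin 169.3° = 0.12424, so δ = +7.137°.
cos H₀ = −tan(+78.3°) tan(+7.137°) = -0.6046, H₀ = 2.2201 rad.
Bracket: H₀ sin φ sin δ + cos φ cos δ sin H₀ = 2.2201×0.97922×0.12424 + 0.20279×0.99225×0.79653 = 0.270094 + 0.160276 = 0.430370.
Q̄ = (S₀/π) × [bracket] = (1614/π) × 0.430370 = 221.1 W/m².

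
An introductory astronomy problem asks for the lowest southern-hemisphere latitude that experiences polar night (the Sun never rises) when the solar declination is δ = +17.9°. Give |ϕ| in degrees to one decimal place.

Polar night requires cos h₀ = −tan ϕ tan δ ≥ 1, i.e. tan ϕ tan δ ≤ −1.
The boundary is |tan ϕ| · |tan δ| = 1, so |ϕ| = 90° − |δ| = 90° − 17.9° = 72.1° in the southern hemisphere.

|ϕ| = 72.1°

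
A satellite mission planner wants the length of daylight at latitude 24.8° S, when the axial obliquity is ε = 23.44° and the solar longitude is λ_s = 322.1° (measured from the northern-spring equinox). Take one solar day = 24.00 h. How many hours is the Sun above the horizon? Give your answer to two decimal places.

12.89 h

Solar declination: sin δ = sin ε · sin λ_s = sin 23.44° × sin 322.1° = -0.24436, so δ = -14.144°.
cos H₀ = −tan φ · tan δ = −tan(-24.8°) × tan(-14.144°) = -0.1164, so H₀ = 1.6875 rad = 96.69°.
Daylight = 2H₀/(2π) × 24.00 h = (1.6875/π) × 24.00 = 12.89 h.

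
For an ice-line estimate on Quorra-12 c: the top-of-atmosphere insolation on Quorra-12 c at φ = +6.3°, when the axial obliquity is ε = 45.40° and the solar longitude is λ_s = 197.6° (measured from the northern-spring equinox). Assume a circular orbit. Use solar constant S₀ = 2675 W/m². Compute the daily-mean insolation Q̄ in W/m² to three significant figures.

Q̄ ≈ 795 W/m²

Solar declination: sin δ = sin ε · sin λ_s = sin 45.40° × sin 197.6° = -0.21530, so δ = -12.433°.
cos H₀ = −tan(+6.3°) tan(-12.433°) = 0.0243, H₀ = 1.5465 rad.
Bracket: H₀ sin φ sin δ + cos φ cos δ sin H₀ = 1.5465×0.10973×-0.21530 + 0.99396×0.97655×0.99970 = -0.036536 + 0.970360 = 0.933824.
Q̄ = (S₀/π) × [bracket] = (2675/π) × 0.933824 = 795.1 W/m².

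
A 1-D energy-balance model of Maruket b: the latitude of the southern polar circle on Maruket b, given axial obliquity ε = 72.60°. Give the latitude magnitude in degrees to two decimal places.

17.40°

The polar circle is the lowest latitude that experiences at least one full rotation of continuous darkness at the northern-summer solstice; it lies at |ϕ| = 90° − ε = 90° − 72.60° = 17.40°.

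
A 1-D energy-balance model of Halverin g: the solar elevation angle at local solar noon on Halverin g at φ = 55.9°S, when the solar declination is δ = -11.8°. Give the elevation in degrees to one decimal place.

45.9°

At local noon the hour angle is zero, so the zenith angle equals |φ − δ| = |-55.9° − (-11.800°)| = 44.100°.
Elevation = 90° − 44.100° = 45.9°.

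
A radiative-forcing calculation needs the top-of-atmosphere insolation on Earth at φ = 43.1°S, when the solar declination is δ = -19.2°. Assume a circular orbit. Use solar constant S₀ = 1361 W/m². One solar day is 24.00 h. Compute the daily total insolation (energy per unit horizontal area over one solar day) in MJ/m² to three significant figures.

cos H₀ = −tan(-43.1°) tan(-19.200°) = -0.3259, H₀ = 1.9027 rad.
Bracket: H₀ sin φ sin δ + cos φ cos δ sin H₀ = 1.9027×-0.68327×-0.32887 + 0.73016×0.94438×0.94541 = 0.427550 + 0.651906 = 1.079456.
Q̄ = (S₀/π) × [bracket] = (1361/π) × 1.079456 = 467.64 W/m².
Daily total = Q̄ × 24.00 h × 3600 s/h = 467.64 × 24.00 × 3600 / 10⁶ = 40.40 MJ/m².

40.4 MJ/m²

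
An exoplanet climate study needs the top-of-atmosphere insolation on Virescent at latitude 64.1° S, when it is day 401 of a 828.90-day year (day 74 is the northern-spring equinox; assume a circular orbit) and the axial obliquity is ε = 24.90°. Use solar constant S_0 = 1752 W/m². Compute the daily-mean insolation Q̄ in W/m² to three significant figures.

Solar longitude: L_s = 360° × (401 − 74)/828.90 = 142.020°.
sin δ = sin 24.90° × sin 142.020° = 0.25910, so δ = +15.017°.
cos h₀ = −tan(-64.1°) tan(+15.017°) = 0.5525, h₀ = 0.9855 rad.
Bracket: h₀ sin ϕ sin δ + cos ϕ cos δ sin h₀ = 0.9855×-0.89956×0.25910 + 0.43680×0.96585×0.83353 = -0.229696 + 0.351652 = 0.121956.
Q̄ = (S_0/π) × [bracket] = (1752/π) × 0.121956 = 68.01 W/m².

Q̄ ≈ 68.0 W/m²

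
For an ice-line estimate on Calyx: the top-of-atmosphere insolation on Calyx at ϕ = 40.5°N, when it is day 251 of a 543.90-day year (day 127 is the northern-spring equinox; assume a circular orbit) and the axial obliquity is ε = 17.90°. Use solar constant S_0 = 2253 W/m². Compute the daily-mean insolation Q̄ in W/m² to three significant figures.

Solar longitude: L_s = 360° × (251 − 127)/543.90 = 82.074°.
sin δ = sin 17.90° × sin 82.074° = 0.30442, so δ = +17.723°.
cos h₀ = −tan(+40.5°) tan(+17.723°) = -0.2730, h₀ = 1.8473 rad.
Bracket: h₀ sin ϕ sin δ + cos ϕ cos δ sin h₀ = 1.8473×0.64945×0.30442 + 0.76041×0.95254×0.96203 = 0.365221 + 0.696818 = 1.062039.
Q̄ = (S_0/π) × [bracket] = (2253/π) × 1.062039 = 761.6 W/m².

Q̄ ≈ 762 W/m²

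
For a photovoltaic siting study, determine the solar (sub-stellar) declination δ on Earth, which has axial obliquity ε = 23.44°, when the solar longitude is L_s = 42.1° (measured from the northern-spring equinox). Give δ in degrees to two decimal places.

δ = +15.47°

sin δ = sin ε · sin L_s = sin 23.44° × sin 42.1° = 0.266688.
δ = arcsin(0.266688) = +15.47°.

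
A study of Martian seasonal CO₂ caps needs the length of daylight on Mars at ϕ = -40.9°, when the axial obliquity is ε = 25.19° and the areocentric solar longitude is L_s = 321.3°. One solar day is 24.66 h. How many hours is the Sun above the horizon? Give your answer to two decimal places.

sin δ = sin 25.19° × sin 321.3° = -0.26612, so δ = -15.433°.
cos h₀ = −tan ϕ · tan δ = −tan(-40.9°) × tan(-15.433°) = -0.2391, so h₀ = 1.8123 rad = 103.84°.
Daylight = 2h₀/(2π) × 24.66 h = (1.8123/π) × 24.66 = 14.23 h.

14.23 h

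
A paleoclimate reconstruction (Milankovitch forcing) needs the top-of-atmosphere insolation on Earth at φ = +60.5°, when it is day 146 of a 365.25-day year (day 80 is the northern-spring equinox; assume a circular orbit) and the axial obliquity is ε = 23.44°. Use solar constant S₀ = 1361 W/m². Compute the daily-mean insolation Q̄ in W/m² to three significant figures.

Solar longitude: λ_s = 360° × (146 − 80)/365.25 = 65.051°.
sin δ = sin 23.44° × sin 65.051° = 0.36067, so δ = +21.141°.
cos H₀ = −tan(+60.5°) tan(+21.141°) = -0.6835, H₀ = 2.3233 rad.
Bracket: H₀ sin φ sin δ + cos φ cos δ sin H₀ = 2.3233×0.87036×0.36067 + 0.49242×0.93269×0.72997 = 0.729313 + 0.335257 = 1.064570.
Q̄ = (S₀/π) × [bracket] = (1361/π) × 1.064570 = 461.2 W/m².

Q̄ ≈ 461 W/m²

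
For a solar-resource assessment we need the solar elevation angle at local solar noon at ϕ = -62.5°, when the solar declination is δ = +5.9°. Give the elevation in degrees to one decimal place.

At local noon the hour angle is zero, so the zenith angle equals |ϕ − δ| = |-62.5° − (+5.900°)| = 68.400°.
Elevation = 90° − 68.400° = 21.6°.

21.6°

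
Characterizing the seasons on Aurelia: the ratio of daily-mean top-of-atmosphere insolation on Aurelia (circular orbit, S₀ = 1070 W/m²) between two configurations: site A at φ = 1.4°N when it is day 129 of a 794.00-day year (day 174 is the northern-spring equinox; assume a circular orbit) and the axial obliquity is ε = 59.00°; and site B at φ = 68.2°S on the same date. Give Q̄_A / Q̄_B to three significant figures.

— Configuration A (φ=+1.4°):
Solar longitude: λ_s = 360° × (129 − 174)/794.00 = -20.403°, i.e. -20.403° + 360° = 339.597°.
sin δ = sin 59.00° × sin 339.597° = -0.29883, so δ = -17.387°.
cos H₀ = −tan(+1.4°) tan(-17.387°) = 0.0077, H₀ = 1.5631 rad.
Bracket: H₀ sin φ sin δ + cos φ cos δ sin H₀ = 1.5631×0.02443×-0.29883 + 0.99970×0.95431×0.99997 = -0.011411 + 0.953995 = 0.942584.
Q̄ = (S₀/π) × [bracket] = (1070/π) × 0.942584 = 321.04 W/m².
— Configuration B (φ=-68.2°):
cos H₀ = −tan(-68.2°) tan(-17.387°) = -0.7829, H₀ = 2.4701 rad.
Bracket: H₀ sin φ sin δ + cos φ cos δ sin H₀ = 2.4701×-0.92849×-0.29883 + 0.37137×0.95431×0.62216 = 0.685356 + 0.220495 = 0.905851.
Q̄ = (S₀/π) × [bracket] = (1070/π) × 0.905851 = 308.53 W/m².
Ratio Q̄_A / Q̄_B = 321.04 / 308.53 = 1.041.

Q̄_A / Q̄_B ≈ 1.04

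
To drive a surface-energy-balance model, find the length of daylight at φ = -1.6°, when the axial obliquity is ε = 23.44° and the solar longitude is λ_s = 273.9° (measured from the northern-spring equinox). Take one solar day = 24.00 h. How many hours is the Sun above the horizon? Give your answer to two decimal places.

Solar declination: sin δ = sin ε · sin λ_s = sin 23.44° × sin 273.9° = -0.39687, so δ = -23.382°.
cos H₀ = −tan φ · tan δ = −tan(-1.6°) × tan(-23.382°) = -0.0121, so H₀ = 1.5829 rad = 90.69°.
Daylight = 2H₀/(2π) × 24.00 h = (1.5829/π) × 24.00 = 12.09 h.

12.09 h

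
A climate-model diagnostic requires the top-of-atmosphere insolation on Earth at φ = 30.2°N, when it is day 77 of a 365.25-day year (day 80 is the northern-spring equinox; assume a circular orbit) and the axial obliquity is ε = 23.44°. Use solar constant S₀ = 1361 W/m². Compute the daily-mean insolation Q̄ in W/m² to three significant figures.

Q̄ ≈ 367 W/m²

Solar longitude: λ_s = 360° × (77 − 80)/365.25 = -2.957°, i.e. -2.957° + 360° = 357.043°.
sin δ = sin 23.44° × sin 357.043° = -0.02052, so δ = -1.176°.
cos H₀ = −tan(+30.2°) tan(-1.176°) = 0.0119, H₀ = 1.5589 rad.
Bracket: H₀ sin φ sin δ + cos φ cos δ sin H₀ = 1.5589×0.50302×-0.02052 + 0.86427×0.99979×0.99993 = -0.016091 + 0.864028 = 0.847937.
Q̄ = (S₀/π) × [bracket] = (1361/π) × 0.847937 = 367.3 W/m².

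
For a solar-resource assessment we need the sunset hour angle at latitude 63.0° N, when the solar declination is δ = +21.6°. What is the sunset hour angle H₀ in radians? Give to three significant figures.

H₀ = 2.46 rad

cos H₀ = −tan φ · tan δ = −tan(+63.0°) × tan(+21.600°) = -0.7771, so H₀ = 2.4608 rad = 140.99°.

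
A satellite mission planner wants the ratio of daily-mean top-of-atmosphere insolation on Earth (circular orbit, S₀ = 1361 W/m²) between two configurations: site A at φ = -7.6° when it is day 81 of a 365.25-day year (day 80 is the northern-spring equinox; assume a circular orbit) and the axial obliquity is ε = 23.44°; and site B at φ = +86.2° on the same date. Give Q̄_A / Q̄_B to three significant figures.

— Configuration A (φ=-7.6°):
Solar longitude: λ_s = 360° × (81 − 80)/365.25 = 0.986°.
sin δ = sin 23.44° × sin 0.986° = 0.00684, so δ = +0.392°.
cos H₀ = −tan(-7.6°) tan(+0.392°) = 0.0009, H₀ = 1.5699 rad.
Bracket: H₀ sin φ sin δ + cos φ cos δ sin H₀ = 1.5699×-0.13226×0.00684 + 0.99122×0.99998×1.00000 = -0.001420 + 0.991200 = 0.989780.
Q̄ = (S₀/π) × [bracket] = (1361/π) × 0.989780 = 428.79 W/m².
— Configuration B (φ=+86.2°):
cos H₀ = −tan(+86.2°) tan(+0.392°) = -0.1030, H₀ = 1.6740 rad.
Bracket: H₀ sin φ sin δ + cos φ cos δ sin H₀ = 1.6740×0.99780×0.00684 + 0.06627×0.99998×0.99468 = 0.011425 + 0.065916 = 0.077341.
Q̄ = (S₀/π) × [bracket] = (1361/π) × 0.077341 = 33.506 W/m².
Ratio Q̄_A / Q̄_B = 428.79 / 33.506 = 12.80.

Q̄_A / Q̄_B ≈ 12.8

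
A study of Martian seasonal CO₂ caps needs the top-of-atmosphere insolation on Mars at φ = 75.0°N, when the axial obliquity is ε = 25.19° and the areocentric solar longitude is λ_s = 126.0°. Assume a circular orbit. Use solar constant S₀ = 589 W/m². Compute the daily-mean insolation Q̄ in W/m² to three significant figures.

Q̄ ≈ 196 W/m²

sin δ = sin 25.19° × sin 126.0° = 0.34433, so δ = +20.141°.
cos H₀ = −tan(+75.0°) tan(+20.141°) = -1.3688 ≤ −1 ⇒ polar day, H₀ = π.
Bracket: H₀ sin φ sin δ + cos φ cos δ sin H₀ = 3.1416×0.96593×0.34433 + 0.25882×0.93885×0.00000 = 1.044892 + 0.000000 = 1.044892.
Q̄ = (S₀/π) × [bracket] = (589/π) × 1.044892 = 195.9 W/m².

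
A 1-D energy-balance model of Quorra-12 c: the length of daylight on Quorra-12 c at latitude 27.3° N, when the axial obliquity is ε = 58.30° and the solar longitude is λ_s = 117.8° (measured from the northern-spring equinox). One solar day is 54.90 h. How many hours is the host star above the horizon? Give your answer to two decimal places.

38.48 h

Solar declination: sin δ = sin ε · sin λ_s = sin 58.30° × sin 117.8° = 0.75261, so δ = +48.817°.
cos H₀ = −tan φ · tan δ = −tan(+27.3°) × tan(+48.817°) = -0.5899, so H₀ = 2.2018 rad = 126.15°.
Daylight = 2H₀/(2π) × 54.90 h = (2.2018/π) × 54.90 = 38.48 h.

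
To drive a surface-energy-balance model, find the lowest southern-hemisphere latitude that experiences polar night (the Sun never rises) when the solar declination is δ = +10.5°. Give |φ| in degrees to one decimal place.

|φ| = 79.5°

Polar night requires cos H₀ = −tan φ tan δ ≥ 1, i.e. tan φ tan δ ≤ −1.
The boundary is |tan φ| · |tan δ| = 1, so |φ| = 90° − |δ| = 90° − 10.5° = 79.5° in the southern hemisphere.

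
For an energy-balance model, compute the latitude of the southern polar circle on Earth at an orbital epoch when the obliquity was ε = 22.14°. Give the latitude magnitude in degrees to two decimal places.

67.86°

The polar circle is the lowest latitude that experiences at least one full rotation of continuous darkness at the northern-summer solstice; it lies at |φ| = 90° − ε = 90° − 22.14° = 67.86°.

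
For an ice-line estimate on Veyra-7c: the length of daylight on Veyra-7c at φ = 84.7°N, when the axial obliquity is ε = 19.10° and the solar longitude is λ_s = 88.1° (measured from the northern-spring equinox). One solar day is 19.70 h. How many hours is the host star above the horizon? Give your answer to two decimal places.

19.70 h

Solar declination: sin δ = sin ε · sin λ_s = sin 19.10° × sin 88.1° = 0.32704, so δ = +19.089°.
Sunrise equation: cos H₀ = −tan φ · tan δ = -3.7305 ≤ −1, so the host star never sets (polar day) and H₀ = π.
Daylight = 2H₀/(2π) × 19.70 h = (3.1416/π) × 19.70 = 19.70 h.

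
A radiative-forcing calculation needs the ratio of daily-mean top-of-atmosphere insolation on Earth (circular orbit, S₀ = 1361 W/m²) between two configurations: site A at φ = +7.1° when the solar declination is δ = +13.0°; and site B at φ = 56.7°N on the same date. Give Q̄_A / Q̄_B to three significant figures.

Q̄_A / Q̄_B ≈ 1.17

— Configuration A (φ=+7.1°):
cos H₀ = −tan(+7.1°) tan(+13.000°) = -0.0288, H₀ = 1.5996 rad.
Bracket: H₀ sin φ sin δ + cos φ cos δ sin H₀ = 1.5996×0.12360×0.22495 + 0.99233×0.97437×0.99959 = 0.044475 + 0.966500 = 1.010975.
Q̄ = (S₀/π) × [bracket] = (1361/π) × 1.010975 = 437.97 W/m².
— Configuration B (φ=+56.7°):
cos H₀ = −tan(+56.7°) tan(+13.000°) = -0.3515, H₀ = 1.9299 rad.
Bracket: H₀ sin φ sin δ + cos φ cos δ sin H₀ = 1.9299×0.83581×0.22495 + 0.54902×0.97437×0.93620 = 0.362851 + 0.500819 = 0.863670.
Q̄ = (S₀/π) × [bracket] = (1361/π) × 0.863670 = 374.16 W/m².
Ratio Q̄_A / Q̄_B = 437.97 / 374.16 = 1.171.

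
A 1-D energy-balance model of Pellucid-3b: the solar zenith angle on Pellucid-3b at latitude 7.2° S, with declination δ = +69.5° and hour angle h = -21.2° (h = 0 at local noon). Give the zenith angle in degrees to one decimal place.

cos θ_z = sin φ sin δ + cos φ cos δ cos h = -0.117396 + 0.323932 = 0.206536.
θ_z = arccos(0.206536) = 78.1°.

θ_z = 78.1°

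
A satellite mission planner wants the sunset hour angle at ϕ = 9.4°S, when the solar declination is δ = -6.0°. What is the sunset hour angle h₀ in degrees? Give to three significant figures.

cos h₀ = −tan ϕ · tan δ = −tan(-9.4°) × tan(-6.000°) = -0.0174, so h₀ = 1.5882 rad = 91.00°.

h₀ = 91.0°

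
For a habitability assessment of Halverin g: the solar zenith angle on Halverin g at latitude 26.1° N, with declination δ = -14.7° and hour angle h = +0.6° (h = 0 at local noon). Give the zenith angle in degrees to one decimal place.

θ_z = 40.8°

cos θ_z = sin ϕ sin δ + cos ϕ cos δ cos h = -0.111638 + 0.868585 = 0.756947.
θ_z = arccos(0.756947) = 40.8°.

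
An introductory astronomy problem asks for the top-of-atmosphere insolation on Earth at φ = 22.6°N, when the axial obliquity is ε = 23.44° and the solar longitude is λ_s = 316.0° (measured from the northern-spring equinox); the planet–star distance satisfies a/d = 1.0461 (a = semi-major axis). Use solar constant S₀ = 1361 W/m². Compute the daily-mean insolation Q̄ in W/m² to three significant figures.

Solar declination: sin δ = sin ε · sin λ_s = sin 23.44° × sin 316.0° = -0.27633, so δ = -16.041°.
cos H₀ = −tan(+22.6°) tan(-16.041°) = 0.1197, H₀ = 1.4508 rad.
Bracket: H₀ sin φ sin δ + cos φ cos δ sin H₀ = 1.4508×0.38430×-0.27633 + 0.92321×0.96106×0.99281 = -0.154066 + 0.880881 = 0.726815.
Inverse-square distance factor (a/d)² = 1.0461² = 1.094325.
Q̄ = (S₀/π) × 1.094325 × [bracket] = (1361/π) × 1.094325 × 0.726815 = 344.6 W/m².

Q̄ ≈ 345 W/m²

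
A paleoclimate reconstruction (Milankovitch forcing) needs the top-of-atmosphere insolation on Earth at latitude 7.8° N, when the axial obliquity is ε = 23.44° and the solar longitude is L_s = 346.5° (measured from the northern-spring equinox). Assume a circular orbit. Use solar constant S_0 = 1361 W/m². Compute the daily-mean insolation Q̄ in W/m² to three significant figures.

Q̄ ≈ 419 W/m²

Solar declination: sin δ = sin ε · sin L_s = sin 23.44° × sin 346.5° = -0.09286, so δ = -5.328°.
cos h₀ = −tan(+7.8°) tan(-5.328°) = 0.0128, h₀ = 1.5580 rad.
Bracket: h₀ sin ϕ sin δ + cos ϕ cos δ sin h₀ = 1.5580×0.13572×-0.09286 + 0.99075×0.99568×0.99992 = -0.019635 + 0.986391 = 0.966756.
Q̄ = (S_0/π) × [bracket] = (1361/π) × 0.966756 = 418.8 W/m².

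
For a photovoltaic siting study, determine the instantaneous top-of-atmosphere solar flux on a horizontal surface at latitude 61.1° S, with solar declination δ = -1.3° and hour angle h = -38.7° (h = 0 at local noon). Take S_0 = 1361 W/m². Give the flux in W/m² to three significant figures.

540 W/m²

cos θ_z = sin ϕ sin δ + cos ϕ cos δ cos h = 0.019862 + 0.377071 = 0.396933.
Flux = S_0 · cos θ_z = 1361 × 0.396933 = 540.2 W/m².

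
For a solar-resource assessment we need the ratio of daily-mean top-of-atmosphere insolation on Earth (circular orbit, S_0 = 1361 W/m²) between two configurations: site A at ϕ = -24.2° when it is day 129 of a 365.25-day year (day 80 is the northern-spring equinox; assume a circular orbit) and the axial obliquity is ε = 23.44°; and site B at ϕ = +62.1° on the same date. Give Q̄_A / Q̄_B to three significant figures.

— Configuration A (ϕ=-24.2°):
Solar longitude: L_s = 360° × (129 − 80)/365.25 = 48.296°.
sin δ = sin 23.44° × sin 48.296° = 0.29698, so δ = +17.277°.
cos h₀ = −tan(-24.2°) tan(+17.277°) = 0.1398, h₀ = 1.4306 rad.
Bracket: h₀ sin ϕ sin δ + cos ϕ cos δ sin h₀ = 1.4306×-0.40992×0.29698 + 0.91212×0.95488×0.99018 = -0.174158 + 0.862412 = 0.688254.
Q̄ = (S_0/π) × [bracket] = (1361/π) × 0.688254 = 298.17 W/m².
— Configuration B (ϕ=+62.1°):
cos h₀ = −tan(+62.1°) tan(+17.277°) = -0.5874, h₀ = 2.1986 rad.
Bracket: h₀ sin ϕ sin δ + cos ϕ cos δ sin h₀ = 2.1986×0.88377×0.29698 + 0.46793×0.95488×0.80929 = 0.577049 + 0.361605 = 0.938654.
Q̄ = (S_0/π) × [bracket] = (1361/π) × 0.938654 = 406.64 W/m².
Ratio Q̄_A / Q̄_B = 298.17 / 406.64 = 0.7333.

Q̄_A / Q̄_B ≈ 0.733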